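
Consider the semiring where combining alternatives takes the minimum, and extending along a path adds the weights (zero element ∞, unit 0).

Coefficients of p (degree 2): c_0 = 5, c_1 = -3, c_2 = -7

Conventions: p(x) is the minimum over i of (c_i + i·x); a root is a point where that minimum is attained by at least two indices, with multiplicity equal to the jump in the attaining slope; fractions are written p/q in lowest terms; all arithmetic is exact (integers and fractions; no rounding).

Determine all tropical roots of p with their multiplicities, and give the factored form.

hull edge (i=0, c=5) to (i=1, c=-3): slope -8, span 1
hull edge (i=1, c=-3) to (i=2, c=-7): slope -4, span 1
Factored form: p(x) = -7 ⊗ (x ⊕ 4) ⊗ (x ⊕ 8)
Answer: roots = 4 (mult 1), 8 (mult 1)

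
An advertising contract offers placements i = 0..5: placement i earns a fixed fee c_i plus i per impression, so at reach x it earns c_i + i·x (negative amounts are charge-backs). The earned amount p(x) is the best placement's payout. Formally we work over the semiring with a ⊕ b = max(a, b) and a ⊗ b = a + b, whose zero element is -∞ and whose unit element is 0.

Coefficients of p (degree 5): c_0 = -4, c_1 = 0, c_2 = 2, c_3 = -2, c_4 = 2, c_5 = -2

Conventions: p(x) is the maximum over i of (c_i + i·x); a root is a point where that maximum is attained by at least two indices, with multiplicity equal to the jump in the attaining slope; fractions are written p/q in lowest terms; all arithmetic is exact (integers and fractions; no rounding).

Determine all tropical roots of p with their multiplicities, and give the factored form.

hull edge (i=0, c=-4) to (i=1, c=0): slope 4, span 1
hull edge (i=1, c=0) to (i=2, c=2): slope 2, span 1
hull edge (i=2, c=2) to (i=4, c=2): slope 0, span 2
hull edge (i=4, c=2) to (i=5, c=-2): slope -4, span 1
Factored form: p(x) = -2 ⊗ (x ⊕ (-4)) ⊗ (x ⊕ (-2)) ⊗ (x ⊕ 0) ⊗ (x ⊕ 0) ⊗ (x ⊕ 4)
Answer: roots = -4 (mult 1), -2 (mult 1), 0 (mult 2), 4 (mult 1)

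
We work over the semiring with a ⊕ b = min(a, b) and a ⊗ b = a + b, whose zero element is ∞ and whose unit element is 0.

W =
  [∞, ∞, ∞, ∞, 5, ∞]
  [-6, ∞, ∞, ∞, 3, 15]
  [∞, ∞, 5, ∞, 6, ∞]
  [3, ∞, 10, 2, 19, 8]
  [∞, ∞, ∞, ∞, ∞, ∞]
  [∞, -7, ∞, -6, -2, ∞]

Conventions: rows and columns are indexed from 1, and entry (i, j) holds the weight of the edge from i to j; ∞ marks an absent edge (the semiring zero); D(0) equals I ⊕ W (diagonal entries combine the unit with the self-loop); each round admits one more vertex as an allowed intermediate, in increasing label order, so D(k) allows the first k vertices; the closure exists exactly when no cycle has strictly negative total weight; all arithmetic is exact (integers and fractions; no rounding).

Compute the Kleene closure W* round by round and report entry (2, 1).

D(0):
  [0, ∞, ∞, ∞, 5, ∞]
  [-6, 0, ∞, ∞, 3, 15]
  [∞, ∞, 0, ∞, 6, ∞]
  [3, ∞, 10, 0, 19, 8]
  [∞, ∞, ∞, ∞, 0, ∞]
  [∞, -7, ∞, -6, -2, 0]
D(1):
  [0, ∞, ∞, ∞, 5, ∞]
  [-6, 0, ∞, ∞, -1, 15]
  [∞, ∞, 0, ∞, 6, ∞]
  [3, ∞, 10, 0, 8, 8]
  [∞, ∞, ∞, ∞, 0, ∞]
  [∞, -7, ∞, -6, -2, 0]
D(2):
  [0, ∞, ∞, ∞, 5, ∞]
  [-6, 0, ∞, ∞, -1, 15]
  [∞, ∞, 0, ∞, 6, ∞]
  [3, ∞, 10, 0, 8, 8]
  [∞, ∞, ∞, ∞, 0, ∞]
  [-13, -7, ∞, -6, -8, 0]
D(3):
  [0, ∞, ∞, ∞, 5, ∞]
  [-6, 0, ∞, ∞, -1, 15]
  [∞, ∞, 0, ∞, 6, ∞]
  [3, ∞, 10, 0, 8, 8]
  [∞, ∞, ∞, ∞, 0, ∞]
  [-13, -7, ∞, -6, -8, 0]
D(4):
  [0, ∞, ∞, ∞, 5, ∞]
  [-6, 0, ∞, ∞, -1, 15]
  [∞, ∞, 0, ∞, 6, ∞]
  [3, ∞, 10, 0, 8, 8]
  [∞, ∞, ∞, ∞, 0, ∞]
  [-13, -7, 4, -6, -8, 0]
D(5):
  [0, ∞, ∞, ∞, 5, ∞]
  [-6, 0, ∞, ∞, -1, 15]
  [∞, ∞, 0, ∞, 6, ∞]
  [3, ∞, 10, 0, 8, 8]
  [∞, ∞, ∞, ∞, 0, ∞]
  [-13, -7, 4, -6, -8, 0]
D(6):
  [0, ∞, ∞, ∞, 5, ∞]
  [-6, 0, 19, 9, -1, 15]
  [∞, ∞, 0, ∞, 6, ∞]
  [-5, 1, 10, 0, 0, 8]
  [∞, ∞, ∞, ∞, 0, ∞]
  [-13, -7, 4, -6, -8, 0]
Answer: W*[2][1] = -6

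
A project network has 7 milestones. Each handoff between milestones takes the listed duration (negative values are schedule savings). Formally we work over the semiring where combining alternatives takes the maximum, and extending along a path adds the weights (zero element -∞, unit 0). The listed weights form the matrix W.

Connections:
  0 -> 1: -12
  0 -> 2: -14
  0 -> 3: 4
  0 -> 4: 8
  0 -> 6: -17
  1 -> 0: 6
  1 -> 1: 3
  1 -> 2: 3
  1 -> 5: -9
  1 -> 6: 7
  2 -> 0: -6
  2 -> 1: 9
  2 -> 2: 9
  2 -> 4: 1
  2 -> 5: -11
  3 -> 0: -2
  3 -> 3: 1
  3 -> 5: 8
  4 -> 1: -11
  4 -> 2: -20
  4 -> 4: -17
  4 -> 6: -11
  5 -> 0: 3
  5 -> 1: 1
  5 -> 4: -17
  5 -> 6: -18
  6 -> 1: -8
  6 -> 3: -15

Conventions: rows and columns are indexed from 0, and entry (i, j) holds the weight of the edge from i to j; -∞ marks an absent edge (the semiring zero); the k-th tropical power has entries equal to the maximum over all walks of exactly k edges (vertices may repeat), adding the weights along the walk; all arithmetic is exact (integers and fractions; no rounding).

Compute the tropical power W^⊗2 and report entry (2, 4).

W^⊗2:
  [2, -3, -5, 5, -9, 12, -3]
  [9, 12, 12, 10, 14, -6, 10]
  [15, 18, 18, -2, 10, 0, 16]
  [11, 9, -16, 2, 6, 9, -10]
  [-5, -8, -8, -26, -19, -20, -4]
  [7, 4, 4, 7, 11, -8, 8]
  [-2, -5, -5, -14, -∞, -7, -1]
Key observation: the optimum is the walk 2->2->4, with weight 9 + 1 = 10.
Optimal value attained by: walk 2->2->4.
Answer: (W^⊗2)[2][4] = 10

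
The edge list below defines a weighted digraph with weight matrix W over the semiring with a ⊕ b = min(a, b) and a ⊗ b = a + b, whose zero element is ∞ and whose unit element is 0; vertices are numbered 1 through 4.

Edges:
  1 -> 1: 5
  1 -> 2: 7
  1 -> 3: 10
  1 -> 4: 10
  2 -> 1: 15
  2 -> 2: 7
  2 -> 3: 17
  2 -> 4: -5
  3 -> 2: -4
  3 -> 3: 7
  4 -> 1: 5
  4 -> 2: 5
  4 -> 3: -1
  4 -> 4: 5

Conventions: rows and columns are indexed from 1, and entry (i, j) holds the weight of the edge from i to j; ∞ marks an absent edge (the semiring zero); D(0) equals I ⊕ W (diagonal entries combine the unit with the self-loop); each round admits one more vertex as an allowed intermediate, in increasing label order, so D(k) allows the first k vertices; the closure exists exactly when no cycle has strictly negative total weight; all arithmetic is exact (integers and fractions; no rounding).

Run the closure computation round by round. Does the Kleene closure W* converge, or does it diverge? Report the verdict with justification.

D(0):
  [0, 7, 10, 10]
  [15, 0, 17, -5]
  [∞, -4, 0, ∞]
  [5, 5, -1, 0]
D(1):
  [0, 7, 10, 10]
  [15, 0, 17, -5]
  [∞, -4, 0, ∞]
  [5, 5, -1, 0]
D(2):
  [0, 7, 10, 2]
  [15, 0, 17, -5]
  [11, -4, 0, -9]
  [5, 5, -1, 0]
Detection: at round 3, diagonal entry (4, 4) turns strictly negative.
Key observation: the cycle 4->3->2->4 has total weight (-1) + (-4) + (-5), which is strictly negative.
Answer: DIVERGES — negative cycle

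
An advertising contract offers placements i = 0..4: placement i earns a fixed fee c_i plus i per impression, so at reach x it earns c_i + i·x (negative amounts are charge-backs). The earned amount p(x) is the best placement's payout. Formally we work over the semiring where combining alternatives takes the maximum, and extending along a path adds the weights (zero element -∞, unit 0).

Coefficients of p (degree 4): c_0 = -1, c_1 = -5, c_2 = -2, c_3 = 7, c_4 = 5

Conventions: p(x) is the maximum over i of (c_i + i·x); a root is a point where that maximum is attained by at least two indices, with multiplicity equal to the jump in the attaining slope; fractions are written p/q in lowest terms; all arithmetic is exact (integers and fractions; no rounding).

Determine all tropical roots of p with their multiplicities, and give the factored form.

hull edge (i=0, c=-1) to (i=3, c=7): slope 8/3, span 3
hull edge (i=3, c=7) to (i=4, c=5): slope -2, span 1
Factored form: p(x) = 5 ⊗ (x ⊕ (-8/3)) ⊗ (x ⊕ (-8/3)) ⊗ (x ⊕ (-8/3)) ⊗ (x ⊕ 2)
Answer: roots = -8/3 (mult 3), 2 (mult 1)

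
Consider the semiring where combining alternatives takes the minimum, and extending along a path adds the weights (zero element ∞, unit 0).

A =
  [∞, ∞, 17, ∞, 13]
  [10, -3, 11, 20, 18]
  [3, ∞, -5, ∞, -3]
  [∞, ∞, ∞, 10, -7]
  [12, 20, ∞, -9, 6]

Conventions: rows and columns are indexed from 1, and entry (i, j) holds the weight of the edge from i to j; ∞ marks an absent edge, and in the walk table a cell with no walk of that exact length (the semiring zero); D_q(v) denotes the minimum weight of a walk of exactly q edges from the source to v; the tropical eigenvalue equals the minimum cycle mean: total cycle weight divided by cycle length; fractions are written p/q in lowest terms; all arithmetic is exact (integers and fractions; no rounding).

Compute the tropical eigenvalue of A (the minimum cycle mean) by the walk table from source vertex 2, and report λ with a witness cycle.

q=0: [∞, 0, ∞, ∞, ∞]
q=1: [10, -3, 11, 20, 18]
q=2: [7, -6, 6, 9, 8]
q=3: [4, -9, 1, -1, 2]
q=4: [1, -12, -4, -7, -8]
q=5: [-2, -15, -9, -17, -14]
Optimal cycle mean attained by: cycle 4->5->4, total (-7) + (-9), length 2.
Answer: λ = -8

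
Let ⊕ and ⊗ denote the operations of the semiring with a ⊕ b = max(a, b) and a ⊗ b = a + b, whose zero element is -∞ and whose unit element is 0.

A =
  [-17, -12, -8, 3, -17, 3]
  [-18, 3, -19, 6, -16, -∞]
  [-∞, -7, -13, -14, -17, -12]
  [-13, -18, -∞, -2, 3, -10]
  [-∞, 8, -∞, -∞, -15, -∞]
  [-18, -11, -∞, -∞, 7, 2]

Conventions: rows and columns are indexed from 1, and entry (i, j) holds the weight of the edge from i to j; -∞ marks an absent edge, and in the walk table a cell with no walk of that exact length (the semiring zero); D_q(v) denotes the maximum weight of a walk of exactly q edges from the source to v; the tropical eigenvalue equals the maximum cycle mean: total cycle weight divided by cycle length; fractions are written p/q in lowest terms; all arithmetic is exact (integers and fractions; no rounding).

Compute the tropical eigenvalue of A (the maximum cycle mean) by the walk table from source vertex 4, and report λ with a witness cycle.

q=0: [-∞, -∞, -∞, 0, -∞, -∞]
q=1: [-13, -18, -∞, -2, 3, -10]
q=2: [-15, 11, -21, -4, 1, -8]
q=3: [-7, 14, -8, 17, -1, -6]
q=4: [4, 17, -5, 20, 20, 7]
q=5: [7, 28, -2, 23, 23, 10]
q=6: [10, 31, 9, 34, 26, 13]
Optimal cycle mean attained by: cycle 2->4->5->2, total 6 + 3 + 8, length 3.
Answer: λ = 17/3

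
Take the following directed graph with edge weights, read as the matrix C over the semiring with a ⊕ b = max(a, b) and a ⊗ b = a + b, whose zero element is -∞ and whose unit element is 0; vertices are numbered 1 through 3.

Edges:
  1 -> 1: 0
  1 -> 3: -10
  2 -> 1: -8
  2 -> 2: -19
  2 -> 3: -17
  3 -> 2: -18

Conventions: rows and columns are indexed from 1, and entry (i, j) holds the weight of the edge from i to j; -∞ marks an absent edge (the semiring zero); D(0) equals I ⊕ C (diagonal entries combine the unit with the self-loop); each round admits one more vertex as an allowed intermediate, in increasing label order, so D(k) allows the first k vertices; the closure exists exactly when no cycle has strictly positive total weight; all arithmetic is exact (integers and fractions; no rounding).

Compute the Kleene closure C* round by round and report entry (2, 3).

D(0):
  [0, -∞, -10]
  [-8, 0, -17]
  [-∞, -18, 0]
D(1):
  [0, -∞, -10]
  [-8, 0, -17]
  [-∞, -18, 0]
D(2):
  [0, -∞, -10]
  [-8, 0, -17]
  [-26, -18, 0]
D(3):
  [0, -28, -10]
  [-8, 0, -17]
  [-26, -18, 0]
Answer: C*[2][3] = -17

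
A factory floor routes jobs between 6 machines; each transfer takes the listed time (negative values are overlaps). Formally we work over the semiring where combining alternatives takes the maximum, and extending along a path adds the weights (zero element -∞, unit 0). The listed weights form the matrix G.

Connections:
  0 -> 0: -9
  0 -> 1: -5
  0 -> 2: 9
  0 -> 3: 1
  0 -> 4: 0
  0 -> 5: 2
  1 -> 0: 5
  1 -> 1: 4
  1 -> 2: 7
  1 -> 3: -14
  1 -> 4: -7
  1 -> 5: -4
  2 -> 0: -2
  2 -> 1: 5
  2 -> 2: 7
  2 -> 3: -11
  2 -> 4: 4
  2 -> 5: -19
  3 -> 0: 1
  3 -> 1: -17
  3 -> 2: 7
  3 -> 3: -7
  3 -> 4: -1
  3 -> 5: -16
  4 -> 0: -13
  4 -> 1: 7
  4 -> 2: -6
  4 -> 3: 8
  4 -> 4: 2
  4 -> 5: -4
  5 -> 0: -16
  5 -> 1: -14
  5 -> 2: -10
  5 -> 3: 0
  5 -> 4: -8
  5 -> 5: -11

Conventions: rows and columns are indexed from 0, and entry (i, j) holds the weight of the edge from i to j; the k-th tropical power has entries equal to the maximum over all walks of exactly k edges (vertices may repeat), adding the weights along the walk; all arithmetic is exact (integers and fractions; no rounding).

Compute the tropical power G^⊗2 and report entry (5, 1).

G^⊗2:
  [7, 14, 16, 8, 13, -4]
  [9, 12, 14, 6, 11, 7]
  [10, 12, 14, 12, 11, 1]
  [5, 12, 14, 7, 11, 3]
  [12, 11, 15, 10, 7, 3]
  [1, -1, 7, 0, -1, -12]
Key observation: the optimum is the walk 5->4->1, with weight (-8) + 7 = -1.
Optimal value attained by: walk 5->4->1.
Answer: (G^⊗2)[5][1] = -1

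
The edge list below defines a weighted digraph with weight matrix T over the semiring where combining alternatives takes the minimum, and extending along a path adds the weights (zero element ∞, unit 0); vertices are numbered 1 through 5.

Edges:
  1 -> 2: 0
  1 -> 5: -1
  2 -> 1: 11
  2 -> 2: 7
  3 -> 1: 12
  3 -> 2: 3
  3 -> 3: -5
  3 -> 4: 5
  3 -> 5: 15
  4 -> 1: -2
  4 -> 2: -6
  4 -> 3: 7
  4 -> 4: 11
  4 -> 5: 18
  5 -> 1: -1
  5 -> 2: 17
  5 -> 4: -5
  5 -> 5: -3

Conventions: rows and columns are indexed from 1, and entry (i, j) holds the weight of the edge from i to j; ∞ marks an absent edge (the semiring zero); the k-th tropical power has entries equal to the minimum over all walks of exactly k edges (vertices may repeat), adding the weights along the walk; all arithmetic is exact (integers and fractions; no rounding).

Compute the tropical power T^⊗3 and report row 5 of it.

T^⊗2:
  [-2, 7, ∞, -6, -4]
  [18, 11, ∞, ∞, 10]
  [3, -2, -10, 0, 10]
  [5, -2, 2, 12, -3]
  [-7, -11, 2, -8, -6]
T^⊗3:
  [-8, -12, 1, -9, -7]
  [9, 18, ∞, 5, 7]
  [-2, -7, -15, -5, 2]
  [-4, 5, -3, -8, -6]
  [-10, -14, -3, -11, -9]
Answer: row 5 of T^⊗3 = [-10, -14, -3, -11, -9]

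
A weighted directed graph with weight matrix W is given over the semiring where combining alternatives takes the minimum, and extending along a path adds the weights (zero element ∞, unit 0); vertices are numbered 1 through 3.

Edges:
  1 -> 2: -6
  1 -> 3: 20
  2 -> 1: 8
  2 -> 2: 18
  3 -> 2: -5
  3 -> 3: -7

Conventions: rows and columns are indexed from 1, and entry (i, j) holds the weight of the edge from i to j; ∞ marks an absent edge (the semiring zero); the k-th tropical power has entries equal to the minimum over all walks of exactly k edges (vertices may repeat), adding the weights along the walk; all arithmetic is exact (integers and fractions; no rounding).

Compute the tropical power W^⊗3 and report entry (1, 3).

W^⊗2:
  [2, 12, 13]
  [26, 2, 28]
  [3, -12, -14]
W^⊗3:
  [20, -4, 6]
  [10, 20, 21]
  [-4, -19, -21]
Key observation: the optimum is the walk 1->3->3->3, with weight 20 + (-7) + (-7) = 6.
Optimal value attained by: walk 1->3->3->3.
Answer: (W^⊗3)[1][3] = 6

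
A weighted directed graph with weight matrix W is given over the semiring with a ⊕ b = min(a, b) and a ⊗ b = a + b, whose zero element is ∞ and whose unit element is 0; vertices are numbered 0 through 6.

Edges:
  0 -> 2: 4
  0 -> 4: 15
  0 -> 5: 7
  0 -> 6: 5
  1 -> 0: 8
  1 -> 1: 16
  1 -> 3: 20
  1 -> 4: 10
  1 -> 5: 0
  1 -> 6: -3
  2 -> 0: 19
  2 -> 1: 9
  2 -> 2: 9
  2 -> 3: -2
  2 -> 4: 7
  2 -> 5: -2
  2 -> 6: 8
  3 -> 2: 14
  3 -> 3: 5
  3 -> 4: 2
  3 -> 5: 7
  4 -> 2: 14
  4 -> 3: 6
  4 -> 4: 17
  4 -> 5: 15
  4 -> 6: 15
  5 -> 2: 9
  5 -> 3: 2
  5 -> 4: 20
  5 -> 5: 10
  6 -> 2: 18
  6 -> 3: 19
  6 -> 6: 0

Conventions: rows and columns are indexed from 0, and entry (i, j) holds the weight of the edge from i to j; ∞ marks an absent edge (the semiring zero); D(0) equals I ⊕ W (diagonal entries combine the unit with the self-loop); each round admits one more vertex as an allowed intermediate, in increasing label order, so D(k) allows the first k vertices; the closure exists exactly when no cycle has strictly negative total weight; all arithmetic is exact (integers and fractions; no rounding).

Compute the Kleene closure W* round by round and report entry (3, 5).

D(0):
  [0, ∞, 4, ∞, 15, 7, 5]
  [8, 0, ∞, 20, 10, 0, -3]
  [19, 9, 0, -2, 7, -2, 8]
  [∞, ∞, 14, 0, 2, 7, ∞]
  [∞, ∞, 14, 6, 0, 15, 15]
  [∞, ∞, 9, 2, 20, 0, ∞]
  [∞, ∞, 18, 19, ∞, ∞, 0]
D(1):
  [0, ∞, 4, ∞, 15, 7, 5]
  [8, 0, 12, 20, 10, 0, -3]
  [19, 9, 0, -2, 7, -2, 8]
  [∞, ∞, 14, 0, 2, 7, ∞]
  [∞, ∞, 14, 6, 0, 15, 15]
  [∞, ∞, 9, 2, 20, 0, ∞]
  [∞, ∞, 18, 19, ∞, ∞, 0]
D(2):
  [0, ∞, 4, ∞, 15, 7, 5]
  [8, 0, 12, 20, 10, 0, -3]
  [17, 9, 0, -2, 7, -2, 6]
  [∞, ∞, 14, 0, 2, 7, ∞]
  [∞, ∞, 14, 6, 0, 15, 15]
  [∞, ∞, 9, 2, 20, 0, ∞]
  [∞, ∞, 18, 19, ∞, ∞, 0]
D(3):
  [0, 13, 4, 2, 11, 2, 5]
  [8, 0, 12, 10, 10, 0, -3]
  [17, 9, 0, -2, 7, -2, 6]
  [31, 23, 14, 0, 2, 7, 20]
  [31, 23, 14, 6, 0, 12, 15]
  [26, 18, 9, 2, 16, 0, 15]
  [35, 27, 18, 16, 25, 16, 0]
D(4):
  [0, 13, 4, 2, 4, 2, 5]
  [8, 0, 12, 10, 10, 0, -3]
  [17, 9, 0, -2, 0, -2, 6]
  [31, 23, 14, 0, 2, 7, 20]
  [31, 23, 14, 6, 0, 12, 15]
  [26, 18, 9, 2, 4, 0, 15]
  [35, 27, 18, 16, 18, 16, 0]
D(5):
  [0, 13, 4, 2, 4, 2, 5]
  [8, 0, 12, 10, 10, 0, -3]
  [17, 9, 0, -2, 0, -2, 6]
  [31, 23, 14, 0, 2, 7, 17]
  [31, 23, 14, 6, 0, 12, 15]
  [26, 18, 9, 2, 4, 0, 15]
  [35, 27, 18, 16, 18, 16, 0]
D(6):
  [0, 13, 4, 2, 4, 2, 5]
  [8, 0, 9, 2, 4, 0, -3]
  [17, 9, 0, -2, 0, -2, 6]
  [31, 23, 14, 0, 2, 7, 17]
  [31, 23, 14, 6, 0, 12, 15]
  [26, 18, 9, 2, 4, 0, 15]
  [35, 27, 18, 16, 18, 16, 0]
D(7):
  [0, 13, 4, 2, 4, 2, 5]
  [8, 0, 9, 2, 4, 0, -3]
  [17, 9, 0, -2, 0, -2, 6]
  [31, 23, 14, 0, 2, 7, 17]
  [31, 23, 14, 6, 0, 12, 15]
  [26, 18, 9, 2, 4, 0, 15]
  [35, 27, 18, 16, 18, 16, 0]
Answer: W*[3][5] = 7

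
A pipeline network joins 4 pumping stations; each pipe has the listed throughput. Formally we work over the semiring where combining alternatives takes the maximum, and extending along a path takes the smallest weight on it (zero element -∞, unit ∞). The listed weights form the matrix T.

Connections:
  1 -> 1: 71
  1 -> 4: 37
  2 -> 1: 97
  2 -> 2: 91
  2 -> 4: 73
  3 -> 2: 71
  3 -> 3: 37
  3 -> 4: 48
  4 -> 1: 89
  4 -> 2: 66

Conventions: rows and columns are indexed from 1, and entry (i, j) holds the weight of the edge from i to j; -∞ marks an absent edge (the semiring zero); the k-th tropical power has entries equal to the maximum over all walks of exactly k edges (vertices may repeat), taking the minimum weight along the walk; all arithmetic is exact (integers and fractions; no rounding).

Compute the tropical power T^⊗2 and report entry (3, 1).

T^⊗2:
  [71, 37, -∞, 37]
  [91, 91, -∞, 73]
  [71, 71, 37, 71]
  [71, 66, -∞, 66]
Key observation: the optimum is the walk 3->2->1, with weight 71 min 97 = 71.
Optimal value attained by: walk 3->2->1.
Answer: (T^⊗2)[3][1] = 71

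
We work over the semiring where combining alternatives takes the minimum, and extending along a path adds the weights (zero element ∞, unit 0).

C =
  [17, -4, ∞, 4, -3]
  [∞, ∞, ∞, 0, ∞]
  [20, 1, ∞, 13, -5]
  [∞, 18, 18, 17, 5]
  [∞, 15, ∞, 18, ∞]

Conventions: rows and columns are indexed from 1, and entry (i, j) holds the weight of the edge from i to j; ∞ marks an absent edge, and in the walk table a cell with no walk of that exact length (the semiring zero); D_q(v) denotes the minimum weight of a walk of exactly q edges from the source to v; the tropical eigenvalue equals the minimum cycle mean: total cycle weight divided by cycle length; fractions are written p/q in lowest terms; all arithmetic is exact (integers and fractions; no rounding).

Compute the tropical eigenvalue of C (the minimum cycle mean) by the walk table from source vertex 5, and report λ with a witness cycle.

q=0: [∞, ∞, ∞, ∞, 0]
q=1: [∞, 15, ∞, 18, ∞]
q=2: [∞, 36, 36, 15, 23]
q=3: [56, 33, 33, 32, 20]
q=4: [53, 34, 50, 33, 28]
q=5: [70, 43, 51, 34, 38]
Optimal cycle mean attained by: cycle 2->4->3->2, total 0 + 18 + 1, length 3.
Answer: λ = 19/3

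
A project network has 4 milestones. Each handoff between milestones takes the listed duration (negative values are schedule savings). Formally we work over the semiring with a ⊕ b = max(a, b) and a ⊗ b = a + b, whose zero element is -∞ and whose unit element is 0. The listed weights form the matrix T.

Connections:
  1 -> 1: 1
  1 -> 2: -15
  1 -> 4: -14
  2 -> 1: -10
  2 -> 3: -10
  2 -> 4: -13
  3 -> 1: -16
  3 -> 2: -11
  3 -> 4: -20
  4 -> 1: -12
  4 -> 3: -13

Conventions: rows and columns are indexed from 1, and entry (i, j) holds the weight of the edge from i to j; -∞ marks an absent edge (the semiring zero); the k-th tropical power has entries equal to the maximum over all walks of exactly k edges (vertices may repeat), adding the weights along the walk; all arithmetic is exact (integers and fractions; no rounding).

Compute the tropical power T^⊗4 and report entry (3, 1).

T^⊗2:
  [2, -14, -25, -13]
  [-9, -21, -26, -24]
  [-15, -31, -21, -24]
  [-11, -24, -∞, -26]
T^⊗3:
  [3, -13, -24, -12]
  [-8, -24, -31, -23]
  [-14, -30, -37, -29]
  [-10, -26, -34, -25]
T^⊗4:
  [4, -12, -23, -11]
  [-7, -23, -34, -22]
  [-13, -29, -40, -28]
  [-9, -25, -36, -24]
Key observation: the optimum is the walk 3->1->1->1->1, with weight (-16) + 1 + 1 + 1 = -13.
Optimal value attained by: walk 3->1->1->1->1.
Answer: (T^⊗4)[3][1] = -13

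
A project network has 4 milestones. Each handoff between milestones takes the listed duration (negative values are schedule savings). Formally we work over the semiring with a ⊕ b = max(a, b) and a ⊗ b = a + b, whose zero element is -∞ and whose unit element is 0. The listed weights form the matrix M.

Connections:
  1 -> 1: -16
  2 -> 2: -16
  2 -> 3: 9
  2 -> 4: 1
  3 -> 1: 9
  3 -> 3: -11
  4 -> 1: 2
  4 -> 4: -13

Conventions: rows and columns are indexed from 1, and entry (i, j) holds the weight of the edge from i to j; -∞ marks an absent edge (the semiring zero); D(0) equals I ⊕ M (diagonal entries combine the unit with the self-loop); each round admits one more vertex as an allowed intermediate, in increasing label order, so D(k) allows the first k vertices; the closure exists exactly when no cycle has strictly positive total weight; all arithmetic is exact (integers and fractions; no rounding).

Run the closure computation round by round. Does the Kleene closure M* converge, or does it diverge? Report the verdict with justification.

D(0):
  [0, -∞, -∞, -∞]
  [-∞, 0, 9, 1]
  [9, -∞, 0, -∞]
  [2, -∞, -∞, 0]
D(1):
  [0, -∞, -∞, -∞]
  [-∞, 0, 9, 1]
  [9, -∞, 0, -∞]
  [2, -∞, -∞, 0]
D(2):
  [0, -∞, -∞, -∞]
  [-∞, 0, 9, 1]
  [9, -∞, 0, -∞]
  [2, -∞, -∞, 0]
D(3):
  [0, -∞, -∞, -∞]
  [18, 0, 9, 1]
  [9, -∞, 0, -∞]
  [2, -∞, -∞, 0]
D(4):
  [0, -∞, -∞, -∞]
  [18, 0, 9, 1]
  [9, -∞, 0, -∞]
  [2, -∞, -∞, 0]
Key observation: every diagonal entry stays at the unit through all rounds, so no improving cycle exists.
Answer: CONVERGES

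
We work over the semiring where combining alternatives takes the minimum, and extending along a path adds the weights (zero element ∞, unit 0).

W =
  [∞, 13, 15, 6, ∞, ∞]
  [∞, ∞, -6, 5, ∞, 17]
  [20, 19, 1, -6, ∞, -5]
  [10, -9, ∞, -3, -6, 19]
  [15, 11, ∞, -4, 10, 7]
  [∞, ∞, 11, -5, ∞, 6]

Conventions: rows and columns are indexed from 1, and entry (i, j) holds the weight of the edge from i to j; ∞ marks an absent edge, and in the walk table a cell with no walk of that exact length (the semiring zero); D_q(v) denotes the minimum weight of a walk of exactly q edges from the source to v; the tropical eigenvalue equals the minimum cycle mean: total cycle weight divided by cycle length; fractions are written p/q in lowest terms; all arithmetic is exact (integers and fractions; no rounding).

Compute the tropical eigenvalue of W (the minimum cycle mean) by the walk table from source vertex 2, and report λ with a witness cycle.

q=0: [∞, 0, ∞, ∞, ∞, ∞]
q=1: [∞, ∞, -6, 5, ∞, 17]
q=2: [14, -4, -5, -12, -1, -11]
q=3: [-2, -21, -10, -16, -18, -10]
q=4: [-6, -25, -27, -22, -22, -15]
q=5: [-12, -31, -31, -33, -28, -32]
q=6: [-23, -42, -37, -37, -39, -36]
Optimal cycle mean attained by: cycle 2->3->4->2, total (-6) + (-6) + (-9), length 3.
Answer: λ = -7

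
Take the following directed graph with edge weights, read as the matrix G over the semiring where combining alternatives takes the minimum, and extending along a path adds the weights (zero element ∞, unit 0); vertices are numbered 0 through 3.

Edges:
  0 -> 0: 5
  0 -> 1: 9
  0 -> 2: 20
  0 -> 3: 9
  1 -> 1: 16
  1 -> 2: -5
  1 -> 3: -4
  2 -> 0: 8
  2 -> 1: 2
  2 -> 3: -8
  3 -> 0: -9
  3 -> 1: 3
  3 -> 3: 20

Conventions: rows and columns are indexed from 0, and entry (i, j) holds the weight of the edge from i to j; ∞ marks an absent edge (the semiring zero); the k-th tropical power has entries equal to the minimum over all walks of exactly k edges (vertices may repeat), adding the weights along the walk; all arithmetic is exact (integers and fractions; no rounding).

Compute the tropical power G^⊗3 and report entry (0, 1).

G^⊗2:
  [0, 12, 4, 5]
  [-13, -3, 11, -13]
  [-17, -5, -3, -2]
  [-4, 0, -2, -1]
G^⊗3:
  [-4, 6, 7, -4]
  [-22, -10, -8, -7]
  [-12, -8, -10, -11]
  [-10, 0, -5, -10]
Key observation: the optimum is the walk 0->1->2->1, with weight 9 + (-5) + 2 = 6.
Optimal value attained by: walk 0->1->2->1.
Answer: (G^⊗3)[0][1] = 6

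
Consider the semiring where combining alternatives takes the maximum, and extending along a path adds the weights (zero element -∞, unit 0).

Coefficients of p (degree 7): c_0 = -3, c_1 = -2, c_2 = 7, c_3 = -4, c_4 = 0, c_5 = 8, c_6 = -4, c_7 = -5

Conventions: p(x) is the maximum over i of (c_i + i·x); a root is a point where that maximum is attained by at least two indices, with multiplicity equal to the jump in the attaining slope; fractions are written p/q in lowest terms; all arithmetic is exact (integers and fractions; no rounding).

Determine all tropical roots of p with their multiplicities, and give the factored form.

hull edge (i=0, c=-3) to (i=2, c=7): slope 5, span 2
hull edge (i=2, c=7) to (i=5, c=8): slope 1/3, span 3
hull edge (i=5, c=8) to (i=7, c=-5): slope -13/2, span 2
Factored form: p(x) = -5 ⊗ (x ⊕ (-5)) ⊗ (x ⊕ (-5)) ⊗ (x ⊕ (-1/3)) ⊗ (x ⊕ (-1/3)) ⊗ (x ⊕ (-1/3)) ⊗ (x ⊕ 13/2) ⊗ (x ⊕ 13/2)
Answer: roots = -5 (mult 2), -1/3 (mult 3), 13/2 (mult 2)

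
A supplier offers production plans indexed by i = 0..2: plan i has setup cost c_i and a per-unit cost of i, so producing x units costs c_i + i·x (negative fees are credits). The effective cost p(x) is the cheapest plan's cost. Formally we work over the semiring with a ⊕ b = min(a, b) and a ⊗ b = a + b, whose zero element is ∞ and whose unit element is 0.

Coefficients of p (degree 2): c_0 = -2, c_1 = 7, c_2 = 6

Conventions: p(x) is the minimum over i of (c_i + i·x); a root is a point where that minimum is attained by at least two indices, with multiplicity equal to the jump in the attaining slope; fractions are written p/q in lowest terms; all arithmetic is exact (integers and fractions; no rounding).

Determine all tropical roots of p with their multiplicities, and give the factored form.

hull edge (i=0, c=-2) to (i=2, c=6): slope 4, span 2
Factored form: p(x) = 6 ⊗ (x ⊕ (-4)) ⊗ (x ⊕ (-4))
Answer: roots = -4 (mult 2)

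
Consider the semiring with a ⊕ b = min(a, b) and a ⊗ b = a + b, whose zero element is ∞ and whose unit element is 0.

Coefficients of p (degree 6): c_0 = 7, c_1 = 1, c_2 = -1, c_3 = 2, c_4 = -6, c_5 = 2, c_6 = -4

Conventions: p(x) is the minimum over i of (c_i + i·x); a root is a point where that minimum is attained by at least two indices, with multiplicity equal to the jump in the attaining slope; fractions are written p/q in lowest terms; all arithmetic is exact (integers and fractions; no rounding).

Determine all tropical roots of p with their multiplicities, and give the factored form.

hull edge (i=0, c=7) to (i=1, c=1): slope -6, span 1
hull edge (i=1, c=1) to (i=4, c=-6): slope -7/3, span 3
hull edge (i=4, c=-6) to (i=6, c=-4): slope 1, span 2
Factored form: p(x) = -4 ⊗ (x ⊕ (-1)) ⊗ (x ⊕ (-1)) ⊗ (x ⊕ 7/3) ⊗ (x ⊕ 7/3) ⊗ (x ⊕ 7/3) ⊗ (x ⊕ 6)
Answer: roots = -1 (mult 2), 7/3 (mult 3), 6 (mult 1)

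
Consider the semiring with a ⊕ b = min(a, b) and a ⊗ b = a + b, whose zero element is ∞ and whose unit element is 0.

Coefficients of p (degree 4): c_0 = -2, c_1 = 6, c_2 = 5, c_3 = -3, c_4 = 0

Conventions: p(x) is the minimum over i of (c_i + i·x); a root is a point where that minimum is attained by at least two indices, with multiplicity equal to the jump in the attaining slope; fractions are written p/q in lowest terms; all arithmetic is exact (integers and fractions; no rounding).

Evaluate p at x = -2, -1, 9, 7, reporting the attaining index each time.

p(-2) = min(-2+0·(-2)=-2, 6+1·(-2)=4, 5+2·(-2)=1, -3+3·(-2)=-9, 0+4·(-2)=-8) = -9 (attained by i=3)
p(-1) = min(-2+0·(-1)=-2, 6+1·(-1)=5, 5+2·(-1)=3, -3+3·(-1)=-6, 0+4·(-1)=-4) = -6 (attained by i=3)
p(9) = min(-2+0·9=-2, 6+1·9=15, 5+2·9=23, -3+3·9=24, 0+4·9=36) = -2 (attained by i=0)
p(7) = min(-2+0·7=-2, 6+1·7=13, 5+2·7=19, -3+3·7=18, 0+4·7=28) = -2 (attained by i=0)
Answer: p(-2) = -9; p(-1) = -6; p(9) = -2; p(7) = -2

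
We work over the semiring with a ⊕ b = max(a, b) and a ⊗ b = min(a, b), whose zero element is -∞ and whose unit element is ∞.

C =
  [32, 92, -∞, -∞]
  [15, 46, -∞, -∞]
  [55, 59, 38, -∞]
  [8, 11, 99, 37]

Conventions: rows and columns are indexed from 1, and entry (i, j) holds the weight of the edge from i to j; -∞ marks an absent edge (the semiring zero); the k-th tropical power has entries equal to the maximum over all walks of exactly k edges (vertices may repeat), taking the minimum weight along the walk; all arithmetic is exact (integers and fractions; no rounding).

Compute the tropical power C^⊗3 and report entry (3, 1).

C^⊗2:
  [32, 46, -∞, -∞]
  [15, 46, -∞, -∞]
  [38, 55, 38, -∞]
  [55, 59, 38, 37]
C^⊗3:
  [32, 46, -∞, -∞]
  [15, 46, -∞, -∞]
  [38, 46, 38, -∞]
  [38, 55, 38, 37]
Key observation: the optimum is the walk 3->3->3->1, with weight 38 min 38 min 55 = 38.
Optimal value attained by: walk 3->3->3->1.
Answer: (C^⊗3)[3][1] = 38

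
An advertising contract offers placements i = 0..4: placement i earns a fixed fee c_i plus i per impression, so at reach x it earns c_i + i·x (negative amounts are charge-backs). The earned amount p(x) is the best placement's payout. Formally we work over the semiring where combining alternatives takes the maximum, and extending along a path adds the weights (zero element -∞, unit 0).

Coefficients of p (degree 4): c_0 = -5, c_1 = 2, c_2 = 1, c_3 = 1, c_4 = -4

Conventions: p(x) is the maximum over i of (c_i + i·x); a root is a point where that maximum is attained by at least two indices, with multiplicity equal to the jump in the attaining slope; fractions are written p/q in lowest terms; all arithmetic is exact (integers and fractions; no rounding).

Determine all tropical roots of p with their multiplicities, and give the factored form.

hull edge (i=0, c=-5) to (i=1, c=2): slope 7, span 1
hull edge (i=1, c=2) to (i=3, c=1): slope -1/2, span 2
hull edge (i=3, c=1) to (i=4, c=-4): slope -5, span 1
Factored form: p(x) = -4 ⊗ (x ⊕ (-7)) ⊗ (x ⊕ 1/2) ⊗ (x ⊕ 1/2) ⊗ (x ⊕ 5)
Answer: roots = -7 (mult 1), 1/2 (mult 2), 5 (mult 1)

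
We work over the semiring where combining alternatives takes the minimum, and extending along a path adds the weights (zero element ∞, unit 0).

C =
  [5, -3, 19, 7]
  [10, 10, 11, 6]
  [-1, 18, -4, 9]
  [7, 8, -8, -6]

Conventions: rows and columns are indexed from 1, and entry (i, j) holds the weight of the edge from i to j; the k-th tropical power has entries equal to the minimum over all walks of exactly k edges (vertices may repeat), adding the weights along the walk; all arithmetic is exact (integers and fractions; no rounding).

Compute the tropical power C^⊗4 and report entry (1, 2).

C^⊗2:
  [7, 2, -1, 1]
  [10, 7, -2, 0]
  [-5, -4, -8, 3]
  [-9, 2, -14, -12]
C^⊗3:
  [-2, 4, -7, -5]
  [-3, 7, -8, -6]
  [-9, -8, -12, -3]
  [-15, -12, -20, -18]
C^⊗4:
  [-8, -5, -13, -11]
  [-9, -6, -14, -12]
  [-13, -12, -16, -9]
  [-21, -18, -26, -24]
Key observation: the optimum is the walk 1->4->3->1->2, with weight 7 + (-8) + (-1) + (-3) = -5.
Optimal value attained by: walk 1->4->3->1->2.
Answer: (C^⊗4)[1][2] = -5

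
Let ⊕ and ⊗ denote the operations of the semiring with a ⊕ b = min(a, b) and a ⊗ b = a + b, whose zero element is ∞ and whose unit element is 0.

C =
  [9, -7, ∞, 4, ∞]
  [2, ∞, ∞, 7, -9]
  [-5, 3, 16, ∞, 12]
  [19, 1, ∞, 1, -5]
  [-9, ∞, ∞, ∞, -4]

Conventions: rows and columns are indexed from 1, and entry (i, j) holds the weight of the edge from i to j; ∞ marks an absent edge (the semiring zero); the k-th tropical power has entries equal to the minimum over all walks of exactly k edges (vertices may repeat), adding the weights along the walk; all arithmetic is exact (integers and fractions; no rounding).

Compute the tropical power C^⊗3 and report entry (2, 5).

C^⊗2:
  [-5, 2, ∞, 0, -16]
  [-18, -5, ∞, 6, -13]
  [3, -12, 32, -1, -6]
  [-14, 2, ∞, 2, -9]
  [-13, -16, ∞, -5, -8]
C^⊗3:
  [-25, -12, ∞, -1, -20]
  [-22, -25, ∞, -14, -17]
  [-15, -4, 48, -5, -21]
  [-18, -21, ∞, -10, -13]
  [-17, -20, ∞, -9, -25]
Key observation: the optimum is the walk 2->5->5->5, with weight (-9) + (-4) + (-4) = -17.
Optimal value attained by: walk 2->5->5->5.
Answer: (C^⊗3)[2][5] = -17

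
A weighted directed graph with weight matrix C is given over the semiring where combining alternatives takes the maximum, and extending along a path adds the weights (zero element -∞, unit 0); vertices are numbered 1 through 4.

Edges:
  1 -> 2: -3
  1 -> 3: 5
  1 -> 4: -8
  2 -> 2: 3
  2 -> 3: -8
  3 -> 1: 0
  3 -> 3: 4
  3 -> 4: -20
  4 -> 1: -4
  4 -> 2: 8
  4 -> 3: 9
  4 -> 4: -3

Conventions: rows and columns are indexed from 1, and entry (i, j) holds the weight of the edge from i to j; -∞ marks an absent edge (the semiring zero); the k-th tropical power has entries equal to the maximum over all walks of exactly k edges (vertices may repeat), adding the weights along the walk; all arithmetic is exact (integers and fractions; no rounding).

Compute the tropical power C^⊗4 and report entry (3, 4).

C^⊗2:
  [5, 0, 9, -11]
  [-8, 6, -4, -28]
  [4, -3, 8, -8]
  [9, 11, 13, -6]
C^⊗3:
  [9, 3, 13, -3]
  [-4, 9, 0, -16]
  [8, 1, 12, -4]
  [13, 14, 17, 1]
C^⊗4:
  [13, 6, 17, 1]
  [0, 12, 4, -12]
  [12, 5, 16, 0]
  [17, 17, 21, 5]
Key observation: the optimum is the walk 3->3->3->1->4, with weight 4 + 4 + 0 + (-8) = 0.
Optimal value attained by: walk 3->3->3->1->4.
Answer: (C^⊗4)[3][4] = 0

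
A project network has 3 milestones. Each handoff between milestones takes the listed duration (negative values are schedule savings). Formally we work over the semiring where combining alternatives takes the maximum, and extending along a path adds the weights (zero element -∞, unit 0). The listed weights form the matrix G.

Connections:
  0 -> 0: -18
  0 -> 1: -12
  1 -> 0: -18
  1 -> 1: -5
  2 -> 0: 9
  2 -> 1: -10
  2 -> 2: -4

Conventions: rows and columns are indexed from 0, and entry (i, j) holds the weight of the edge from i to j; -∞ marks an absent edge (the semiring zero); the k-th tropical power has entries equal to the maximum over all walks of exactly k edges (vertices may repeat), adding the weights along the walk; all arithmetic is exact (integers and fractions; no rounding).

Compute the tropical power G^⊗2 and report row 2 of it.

G^⊗2:
  [-30, -17, -∞]
  [-23, -10, -∞]
  [5, -3, -8]
Answer: row 2 of G^⊗2 = [5, -3, -8]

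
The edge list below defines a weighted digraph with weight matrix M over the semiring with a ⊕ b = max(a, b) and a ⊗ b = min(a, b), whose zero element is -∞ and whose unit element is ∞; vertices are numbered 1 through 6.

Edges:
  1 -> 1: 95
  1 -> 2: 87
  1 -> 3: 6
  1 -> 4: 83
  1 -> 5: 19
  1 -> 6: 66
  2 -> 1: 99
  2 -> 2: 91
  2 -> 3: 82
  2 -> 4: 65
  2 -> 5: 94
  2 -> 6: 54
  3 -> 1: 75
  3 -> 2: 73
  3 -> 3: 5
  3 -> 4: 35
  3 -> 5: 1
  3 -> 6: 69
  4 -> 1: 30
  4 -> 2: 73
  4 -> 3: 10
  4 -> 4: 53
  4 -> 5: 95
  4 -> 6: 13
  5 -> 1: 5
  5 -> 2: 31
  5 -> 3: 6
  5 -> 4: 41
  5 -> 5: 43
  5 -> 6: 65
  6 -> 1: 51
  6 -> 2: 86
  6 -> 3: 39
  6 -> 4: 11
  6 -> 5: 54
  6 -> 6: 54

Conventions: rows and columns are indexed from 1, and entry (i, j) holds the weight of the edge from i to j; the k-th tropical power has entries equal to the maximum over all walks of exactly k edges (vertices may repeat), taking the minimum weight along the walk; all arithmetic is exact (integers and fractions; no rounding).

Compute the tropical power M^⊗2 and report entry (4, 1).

M^⊗2:
  [95, 87, 82, 83, 87, 66]
  [95, 91, 82, 83, 91, 69]
  [75, 75, 73, 75, 73, 66]
  [73, 73, 73, 65, 73, 65]
  [51, 65, 39, 41, 54, 54]
  [86, 86, 82, 65, 86, 54]
Key observation: the optimum is the walk 4->2->1, with weight 73 min 99 = 73.
Optimal value attained by: walk 4->2->1.
Answer: (M^⊗2)[4][1] = 73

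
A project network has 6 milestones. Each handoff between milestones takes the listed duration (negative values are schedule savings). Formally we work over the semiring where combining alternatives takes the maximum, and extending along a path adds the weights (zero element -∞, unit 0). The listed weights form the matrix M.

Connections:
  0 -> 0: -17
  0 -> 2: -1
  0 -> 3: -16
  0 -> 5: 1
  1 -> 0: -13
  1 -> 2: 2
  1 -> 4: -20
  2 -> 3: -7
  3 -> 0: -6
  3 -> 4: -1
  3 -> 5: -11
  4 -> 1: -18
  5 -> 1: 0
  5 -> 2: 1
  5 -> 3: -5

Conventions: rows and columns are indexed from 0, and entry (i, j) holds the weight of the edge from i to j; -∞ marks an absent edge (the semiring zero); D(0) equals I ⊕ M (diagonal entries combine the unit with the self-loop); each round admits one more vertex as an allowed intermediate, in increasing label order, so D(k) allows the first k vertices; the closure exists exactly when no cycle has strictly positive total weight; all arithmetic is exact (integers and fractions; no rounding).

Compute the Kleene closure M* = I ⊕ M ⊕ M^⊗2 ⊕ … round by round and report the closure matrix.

D(0):
  [0, -∞, -1, -16, -∞, 1]
  [-13, 0, 2, -∞, -20, -∞]
  [-∞, -∞, 0, -7, -∞, -∞]
  [-6, -∞, -∞, 0, -1, -11]
  [-∞, -18, -∞, -∞, 0, -∞]
  [-∞, 0, 1, -5, -∞, 0]
D(1):
  [0, -∞, -1, -16, -∞, 1]
  [-13, 0, 2, -29, -20, -12]
  [-∞, -∞, 0, -7, -∞, -∞]
  [-6, -∞, -7, 0, -1, -5]
  [-∞, -18, -∞, -∞, 0, -∞]
  [-∞, 0, 1, -5, -∞, 0]
D(2):
  [0, -∞, -1, -16, -∞, 1]
  [-13, 0, 2, -29, -20, -12]
  [-∞, -∞, 0, -7, -∞, -∞]
  [-6, -∞, -7, 0, -1, -5]
  [-31, -18, -16, -47, 0, -30]
  [-13, 0, 2, -5, -20, 0]
D(3):
  [0, -∞, -1, -8, -∞, 1]
  [-13, 0, 2, -5, -20, -12]
  [-∞, -∞, 0, -7, -∞, -∞]
  [-6, -∞, -7, 0, -1, -5]
  [-31, -18, -16, -23, 0, -30]
  [-13, 0, 2, -5, -20, 0]
D(4):
  [0, -∞, -1, -8, -9, 1]
  [-11, 0, 2, -5, -6, -10]
  [-13, -∞, 0, -7, -8, -12]
  [-6, -∞, -7, 0, -1, -5]
  [-29, -18, -16, -23, 0, -28]
  [-11, 0, 2, -5, -6, 0]
D(5):
  [0, -27, -1, -8, -9, 1]
  [-11, 0, 2, -5, -6, -10]
  [-13, -26, 0, -7, -8, -12]
  [-6, -19, -7, 0, -1, -5]
  [-29, -18, -16, -23, 0, -28]
  [-11, 0, 2, -5, -6, 0]
D(6):
  [0, 1, 3, -4, -5, 1]
  [-11, 0, 2, -5, -6, -10]
  [-13, -12, 0, -7, -8, -12]
  [-6, -5, -3, 0, -1, -5]
  [-29, -18, -16, -23, 0, -28]
  [-11, 0, 2, -5, -6, 0]
Answer: M* = [[0, 1, 3, -4, -5, 1], [-11, 0, 2, -5, -6, -10], [-13, -12, 0, -7, -8, -12], [-6, -5, -3, 0, -1, -5], [-29, -18, -16, -23, 0, -28], [-11, 0, 2, -5, -6, 0]]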